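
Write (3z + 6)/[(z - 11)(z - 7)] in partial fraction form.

At z=11: A = (3·11 + 6)/(11 - 7) = 39/4. At z=7: B = (3·7 + 6)/(7 - 11) = -27/4
Result: (39/4)/(z - 11) - (27/4)/(z - 7)


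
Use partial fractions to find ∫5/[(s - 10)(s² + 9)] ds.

Cover-up at s=10: α = 5/(10²+9) = 5/109. Coeff matching: β = -5/109, γ = -50/109. Decomposition: (5/109)/(s - 10) - ((5/109)s + 50/109)/(s² + 9). Integrate: linear → ln, quadratic → (1/2)ln + arctan: (5/109) ln|(s - 10)| - (5/218) ln(s² + 9) - (50/327) arctan(s/3) + C


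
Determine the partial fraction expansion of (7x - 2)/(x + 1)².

(7x - 2) = P(x + 1) + Q. At x = -1: Q = 7·(-1) - 2 = -9. Coeff of x: P = 7
Result: 7/(x + 1) - 9/(x + 1)²


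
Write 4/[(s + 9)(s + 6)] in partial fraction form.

4/(s + 9)(s + 6) = A/(s + 9) + B/(s + 6). A = 4/(-9 + 6) = -4/3, B = 4/(-6 + 9) = 4/3
Result: (-4/3)/(s + 9) + (4/3)/(s + 6)


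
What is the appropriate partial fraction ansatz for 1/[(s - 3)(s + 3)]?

Distinct linear factors: A/(s - 3) + B/(s + 3)


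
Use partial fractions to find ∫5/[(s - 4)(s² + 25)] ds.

Cover-up at s=4: A = 5/(4²+25) = 5/41. Coeff matching: B = -5/41, C = -20/41. Decomposition: (5/41)/(s - 4) - ((5/41)s + 20/41)/(s² + 25). Integrate: linear → ln, quadratic → (1/2)ln + arctan: (5/41) ln|(s - 4)| - (5/82) ln(s² + 25) - (4/41) arctan(s/5) + C


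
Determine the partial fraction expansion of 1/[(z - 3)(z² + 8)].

Cover-up at z = 3: A = 1/(3² + 8) = 1/17. Then B = -A = -1/17, C = -A·(0 + 3) = -3/17
Result: (1/17)/(z - 3) - ((1/17)z + 3/17)/(z² + 8)


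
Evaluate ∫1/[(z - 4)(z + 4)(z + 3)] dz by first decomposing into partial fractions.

Cover-up: α = 1/56, β = 1/8, γ = -1/7. Decomposition: (1/56)/(z - 4) + (1/8)/(z + 4) - (1/7)/(z + 3). Integrate each term: (1/56) ln|(z - 4)| + (1/8) ln|(z + 4)| - (1/7) ln|(z + 3)| + C


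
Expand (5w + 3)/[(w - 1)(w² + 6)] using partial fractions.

At w=1: A = (5·1 + 3)/(1² + 6) = 8/7. B = -A = -8/7, C = 5 - 1·A = 27/7
Result: (8/7)/(w - 1) - ((8/7)w - 27/7)/(w² + 6)


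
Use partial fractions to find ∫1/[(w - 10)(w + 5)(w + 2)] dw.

Cover-up: A = 1/180, B = 1/45, C = -1/36. Decomposition: (1/180)/(w - 10) + (1/45)/(w + 5) - (1/36)/(w + 2). Integrate each term: (1/180) ln|(w - 10)| + (1/45) ln|(w + 5)| - (1/36) ln|(w + 2)| + C


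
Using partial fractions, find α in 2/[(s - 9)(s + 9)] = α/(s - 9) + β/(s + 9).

Cover-up at s = 9: α = 2/(9 + 9) = 2/18 = 1/9


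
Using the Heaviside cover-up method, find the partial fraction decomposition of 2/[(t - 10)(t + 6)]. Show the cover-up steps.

Cover (t - 10): set t=10, get α = 2/(10 + 6) = 1/8. Cover (t + 6): set t=-6, get β = 2/(-6 - 10) = -1/8.
Result: (1/8)/(t - 10) - (1/8)/(t + 6)


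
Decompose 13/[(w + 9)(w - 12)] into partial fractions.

13/(w + 9)(w - 12) = P/(w + 9) + Q/(w - 12). P = 13/(-9 - 12) = -13/21, Q = 13/(12 + 9) = 13/21
Result: (-13/21)/(w + 9) + (13/21)/(w - 12)


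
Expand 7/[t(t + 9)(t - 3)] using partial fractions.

Using cover-up method: α = -7/27, β = 7/108, γ = 7/36
Result: (-7/27)/t + (7/108)/(t + 9) + (7/36)/(t - 3)


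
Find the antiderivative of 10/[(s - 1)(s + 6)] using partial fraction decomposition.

Decompose: 10/[(s - 1)(s + 6)] = (10/7)/(s - 1) - (10/7)/(s + 6). Integrate each term: (10/7) ln|(s - 1)| - (10/7) ln|(s + 6)| + C


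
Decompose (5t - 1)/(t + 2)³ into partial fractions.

(5t - 1) = A(t + 2)² + B(t + 2) + C. At t = -2: C = 5·(-2) - 1 = -11. Coefficients: A = 0, B = 5
Result: 5/(t + 2)² - 11/(t + 2)³


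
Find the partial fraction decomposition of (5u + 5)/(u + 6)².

(5u + 5) = α(u + 6) + β. At u = -6: β = 5·(-6) + 5 = -25. Coeff of u: α = 5
Result: 5/(u + 6) - 25/(u + 6)²


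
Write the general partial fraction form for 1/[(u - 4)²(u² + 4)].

Repeated linear + quadratic: α/(u - 4) + β/(u - 4)² + (γu + δ)/(u² + 4)


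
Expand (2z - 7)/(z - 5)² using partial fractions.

(2z - 7) = P(z - 5) + Q. At z = 5: Q = 2·5 - 7 = 3. Coeff of z: P = 2
Result: 2/(z - 5) + 3/(z - 5)²


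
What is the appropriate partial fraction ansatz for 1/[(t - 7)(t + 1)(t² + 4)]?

Two linear + quadratic: P/(t - 7) + Q/(t + 1) + (Rt + S)/(t² + 4)


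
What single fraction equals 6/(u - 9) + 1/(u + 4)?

Common denominator (u - 9)(u + 4). Numerator: 6(u + 4) + 1(u - 9) = (6u + 24) + (u - 9) = 7u + 15
Result: (7u + 15)/[(u - 9)(u + 4)]


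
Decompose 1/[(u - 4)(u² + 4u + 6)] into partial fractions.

Cover-up at u = 4: A = 1/(4² + 4·4 + 6) = 1/38. Then B = -A = -1/38, C = -A·(4 + 4) = -4/19
Result: (1/38)/(u - 4) - ((1/38)u + 4/19)/(u² + 4u + 6)


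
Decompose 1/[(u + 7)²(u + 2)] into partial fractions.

Cover-up at u=-2: C = 1/(-2 + 7)² = 1/25. Cover-up at u=-7: B = 1/(-7 + 2) = -1/5. Comparing u² coeff: A = -C = -1/25
Result: (-1/25)/(u + 7) - (1/5)/(u + 7)² + (1/25)/(u + 2)


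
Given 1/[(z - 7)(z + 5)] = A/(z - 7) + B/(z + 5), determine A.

Cover-up at z = 7: A = 1/(7 + 5) = 1/12


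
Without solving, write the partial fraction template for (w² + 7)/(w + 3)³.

Repeated linear factor (power 3): P/(w + 3) + Q/(w + 3)² + R/(w + 3)³


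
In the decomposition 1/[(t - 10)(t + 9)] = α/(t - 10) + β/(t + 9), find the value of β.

Cover-up at t = -9: β = 1/(-9 - 10) = -1/19


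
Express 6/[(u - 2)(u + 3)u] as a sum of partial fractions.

Using cover-up method: P = 3/5, Q = 2/5, R = -1
Result: (3/5)/(u - 2) + (2/5)/(u + 3) - 1/u


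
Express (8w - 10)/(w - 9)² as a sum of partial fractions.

(8w - 10) = P(w - 9) + Q. At w = 9: Q = 8·9 - 10 = 62. Coeff of w: P = 8
Result: 8/(w - 9) + 62/(w - 9)²


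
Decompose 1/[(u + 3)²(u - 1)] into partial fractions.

Cover-up at u=1: C = 1/(1 + 3)² = 1/16. Cover-up at u=-3: B = 1/(-3 - 1) = -1/4. Comparing u² coeff: A = -C = -1/16
Result: (-1/16)/(u + 3) - (1/4)/(u + 3)² + (1/16)/(u - 1)


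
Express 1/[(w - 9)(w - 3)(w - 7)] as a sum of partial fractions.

Using cover-up method: A = 1/12, B = 1/24, C = -1/8
Result: (1/12)/(w - 9) + (1/24)/(w - 3) - (1/8)/(w - 7)


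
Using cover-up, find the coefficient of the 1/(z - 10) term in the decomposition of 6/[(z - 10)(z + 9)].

Cover (z - 10), set z=10: 6/((z + 9) at z=10) = 6/(19) = 6/19


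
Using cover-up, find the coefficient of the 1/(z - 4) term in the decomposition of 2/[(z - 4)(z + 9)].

Cover (z - 4), set z=4: 2/((z + 9) at z=4) = 2/(13) = 2/13


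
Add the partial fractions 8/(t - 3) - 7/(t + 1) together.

Common denominator (t - 3)(t + 1). Numerator: 8(t + 1) - 7(t - 3) = (8t + 8) - (7t - 21) = t + 29
Result: (t + 29)/[(t - 3)(t + 1)]


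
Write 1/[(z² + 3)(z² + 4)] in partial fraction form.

Coefficient matching gives α = γ = 0, β = 1/(4-3) = 1, δ = -β = -1
Result: 1/(z² + 3) - 1/(z² + 4)


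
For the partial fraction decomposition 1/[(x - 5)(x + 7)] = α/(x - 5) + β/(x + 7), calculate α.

Cover-up at x = 5: α = 1/(5 + 7) = 1/12


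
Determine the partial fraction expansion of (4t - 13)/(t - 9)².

(4t - 13) = A(t - 9) + B. At t = 9: B = 4·9 - 13 = 23. Coeff of t: A = 4
Result: 4/(t - 9) + 23/(t - 9)²


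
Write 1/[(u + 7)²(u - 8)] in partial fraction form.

Cover-up at u=8: R = 1/(8 + 7)² = 1/225. Cover-up at u=-7: Q = 1/(-7 - 8) = -1/15. Comparing u² coeff: P = -R = -1/225
Result: (-1/225)/(u + 7) - (1/15)/(u + 7)² + (1/225)/(u - 8)


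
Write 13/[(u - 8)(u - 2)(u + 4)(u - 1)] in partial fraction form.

Using Heaviside cover-up: (13/504)/(u - 8) - (13/36)/(u - 2) - (13/360)/(u + 4) + (13/35)/(u - 1)


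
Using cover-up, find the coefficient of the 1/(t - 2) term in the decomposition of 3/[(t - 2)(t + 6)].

Cover (t - 2), set t=2: 3/((t + 6) at t=2) = 3/(8) = 3/8


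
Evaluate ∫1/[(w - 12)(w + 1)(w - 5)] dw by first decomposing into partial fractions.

Cover-up: P = 1/91, Q = 1/78, R = -1/42. Decomposition: (1/91)/(w - 12) + (1/78)/(w + 1) - (1/42)/(w - 5). Integrate each term: (1/91) ln|(w - 12)| + (1/78) ln|(w + 1)| - (1/42) ln|(w - 5)| + C


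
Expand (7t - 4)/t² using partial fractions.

(7t - 4) = Pt + Q. At t = 0: Q = 7·0 - 4 = -4. Coeff of t: P = 7
Result: 7/t - 4/t²


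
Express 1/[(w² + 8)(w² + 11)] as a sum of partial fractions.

Coefficient matching gives P = R = 0, Q = 1/(11-8) = 1/3, S = -Q = -1/3
Result: (1/3)/(w² + 8) - (1/3)/(w² + 11)


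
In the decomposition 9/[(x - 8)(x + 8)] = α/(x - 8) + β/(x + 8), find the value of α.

Cover-up at x = 8: α = 9/(8 + 8) = 9/16


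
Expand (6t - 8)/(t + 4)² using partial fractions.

(6t - 8) = A(t + 4) + B. At t = -4: B = 6·(-4) - 8 = -32. Coeff of t: A = 6
Result: 6/(t + 4) - 32/(t + 4)²


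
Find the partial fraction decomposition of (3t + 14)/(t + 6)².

(3t + 14) = A(t + 6) + B. At t = -6: B = 3·(-6) + 14 = -4. Coeff of t: A = 3
Result: 3/(t + 6) - 4/(t + 6)²


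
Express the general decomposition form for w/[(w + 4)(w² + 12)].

Linear + irreducible quadratic: P/(w + 4) + (Qw + R)/(w² + 12)


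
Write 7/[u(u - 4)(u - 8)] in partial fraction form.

Using cover-up method: α = 7/32, β = -7/16, γ = 7/32
Result: (7/32)/u - (7/16)/(u - 4) + (7/32)/(u - 8)


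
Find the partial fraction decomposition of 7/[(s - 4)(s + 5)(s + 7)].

Using cover-up method: P = 7/99, Q = -7/18, R = 7/22
Result: (7/99)/(s - 4) - (7/18)/(s + 5) + (7/22)/(s + 7)


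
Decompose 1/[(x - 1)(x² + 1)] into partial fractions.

Cover-up at x = 1: A = 1/(1² + 1) = 1/2. Then B = -A = -1/2, C = -A·(0 + 1) = -1/2
Result: (1/2)/(x - 1) - ((1/2)x + 1/2)/(x² + 1)


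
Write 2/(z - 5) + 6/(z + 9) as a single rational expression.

Common denominator (z - 5)(z + 9). Numerator: 2(z + 9) + 6(z - 5) = (2z + 18) + (6z - 30) = 8z - 12
Result: (8z - 12)/[(z - 5)(z + 9)]


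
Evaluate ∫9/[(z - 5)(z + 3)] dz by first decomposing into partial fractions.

Decompose: 9/[(z - 5)(z + 3)] = (9/8)/(z - 5) - (9/8)/(z + 3). Integrate each term: (9/8) ln|(z - 5)| - (9/8) ln|(z + 3)| + C


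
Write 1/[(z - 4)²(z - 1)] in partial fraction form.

Cover-up at z=1: γ = 1/(1 - 4)² = 1/9. Cover-up at z=4: β = 1/(4 - 1) = 1/3. Comparing z² coeff: α = -γ = -1/9
Result: (-1/9)/(z - 4) + (1/3)/(z - 4)² + (1/9)/(z - 1)


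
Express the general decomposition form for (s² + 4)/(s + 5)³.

Repeated linear factor (power 3): A/(s + 5) + B/(s + 5)² + C/(s + 5)³


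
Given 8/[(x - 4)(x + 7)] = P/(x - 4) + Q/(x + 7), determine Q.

Cover-up at x = -7: Q = 8/(-7 - 4) = -8/11


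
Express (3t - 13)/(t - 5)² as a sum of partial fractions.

(3t - 13) = P(t - 5) + Q. At t = 5: Q = 3·5 - 13 = 2. Coeff of t: P = 3
Result: 3/(t - 5) + 2/(t - 5)²


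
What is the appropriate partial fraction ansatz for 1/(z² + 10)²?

Repeated quadratic factor: (Az + B)/(z² + 10) + (Cz + D)/(z² + 10)²


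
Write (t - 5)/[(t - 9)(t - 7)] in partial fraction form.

At t=9: α = (1·9 - 5)/(9 - 7) = 2. At t=7: β = (1·7 - 5)/(7 - 9) = -1
Result: 2/(t - 9) - 1/(t - 7)


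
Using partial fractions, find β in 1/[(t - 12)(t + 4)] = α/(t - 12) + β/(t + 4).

Cover-up at t = -4: β = 1/(-4 - 12) = -1/16


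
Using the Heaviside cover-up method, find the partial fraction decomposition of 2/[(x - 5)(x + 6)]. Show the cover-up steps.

Cover (x - 5): set x=5, get A = 2/(5 + 6) = 2/11. Cover (x + 6): set x=-6, get B = 2/(-6 - 5) = -2/11.
Result: (2/11)/(x - 5) - (2/11)/(x + 6)


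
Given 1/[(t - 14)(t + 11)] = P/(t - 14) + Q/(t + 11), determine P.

Cover-up at t = 14: P = 1/(14 + 11) = 1/25


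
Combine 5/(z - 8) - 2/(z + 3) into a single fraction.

Common denominator (z - 8)(z + 3). Numerator: 5(z + 3) - 2(z - 8) = (5z + 15) - (2z - 16) = 3z + 31
Result: (3z + 31)/[(z - 8)(z + 3)]


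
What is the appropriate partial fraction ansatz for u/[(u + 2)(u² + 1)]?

Linear + irreducible quadratic: α/(u + 2) + (βu + γ)/(u² + 1)


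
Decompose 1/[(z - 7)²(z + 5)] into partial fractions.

Cover-up at z=-5: γ = 1/(-5 - 7)² = 1/144. Cover-up at z=7: β = 1/(7 + 5) = 1/12. Comparing z² coeff: α = -γ = -1/144
Result: (-1/144)/(z - 7) + (1/12)/(z - 7)² + (1/144)/(z + 5)


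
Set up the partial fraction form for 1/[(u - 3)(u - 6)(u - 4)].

Three distinct linear factors: P/(u - 3) + Q/(u - 6) + R/(u - 4)


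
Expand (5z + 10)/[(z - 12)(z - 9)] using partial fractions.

At z=12: P = (5·12 + 10)/(12 - 9) = 70/3. At z=9: Q = (5·9 + 10)/(9 - 12) = -55/3
Result: (70/3)/(z - 12) - (55/3)/(z - 9)


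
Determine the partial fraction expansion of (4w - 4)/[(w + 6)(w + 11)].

At w=-6: α = (4·(-6) - 4)/(-6 + 11) = -28/5. At w=-11: β = (4·(-11) - 4)/(-11 + 6) = 48/5
Result: (-28/5)/(w + 6) + (48/5)/(w + 11)


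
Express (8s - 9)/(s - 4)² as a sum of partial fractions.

(8s - 9) = P(s - 4) + Q. At s = 4: Q = 8·4 - 9 = 23. Coeff of s: P = 8
Result: 8/(s - 4) + 23/(s - 4)²


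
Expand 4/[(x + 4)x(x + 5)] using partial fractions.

Using cover-up method: α = -1, β = 1/5, γ = 4/5
Result: -1/(x + 4) + (1/5)/x + (4/5)/(x + 5)


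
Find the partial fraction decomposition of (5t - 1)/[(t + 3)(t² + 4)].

At t=-3: P = (5·(-3) - 1)/((-3)² + 4) = -16/13. Q = -P = 16/13, R = 5 - (-3)·P = 17/13
Result: (-16/13)/(t + 3) + ((16/13)t + 17/13)/(t² + 4)


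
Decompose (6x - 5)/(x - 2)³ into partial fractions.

(6x - 5) = P(x - 2)² + Q(x - 2) + R. At x = 2: R = 6·2 - 5 = 7. Coefficients: P = 0, Q = 6
Result: 6/(x - 2)² + 7/(x - 2)³


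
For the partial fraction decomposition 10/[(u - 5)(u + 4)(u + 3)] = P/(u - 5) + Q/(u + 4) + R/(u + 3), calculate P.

Cover-up at u = 5: P = 10/[(5 + 4)(5 + 3)] = 10/[(9)(8)] = 10/72 = 5/36


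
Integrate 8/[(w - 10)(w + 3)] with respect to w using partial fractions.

Decompose: 8/[(w - 10)(w + 3)] = (8/13)/(w - 10) - (8/13)/(w + 3). Integrate each term: (8/13) ln|(w - 10)| - (8/13) ln|(w + 3)| + C


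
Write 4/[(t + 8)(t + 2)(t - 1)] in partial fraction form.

Using cover-up method: α = 2/27, β = -2/9, γ = 4/27
Result: (2/27)/(t + 8) - (2/9)/(t + 2) + (4/27)/(t - 1)


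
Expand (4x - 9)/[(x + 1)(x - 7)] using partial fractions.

At x=-1: P = (4·(-1) - 9)/(-1 - 7) = 13/8. At x=7: Q = (4·7 - 9)/(7 + 1) = 19/8
Result: (13/8)/(x + 1) + (19/8)/(x - 7)


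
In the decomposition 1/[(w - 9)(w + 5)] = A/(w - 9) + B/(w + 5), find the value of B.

Cover-up at w = -5: B = 1/(-5 - 9) = -1/14


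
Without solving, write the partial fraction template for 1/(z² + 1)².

Repeated quadratic factor: (αz + β)/(z² + 1) + (γz + δ)/(z² + 1)²


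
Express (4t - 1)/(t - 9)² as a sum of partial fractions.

(4t - 1) = A(t - 9) + B. At t = 9: B = 4·9 - 1 = 35. Coeff of t: A = 4
Result: 4/(t - 9) + 35/(t - 9)²


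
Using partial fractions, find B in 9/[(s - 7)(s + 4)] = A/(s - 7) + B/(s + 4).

Cover-up at s = -4: B = 9/(-4 - 7) = -9/11


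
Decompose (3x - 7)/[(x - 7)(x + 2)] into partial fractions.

At x=7: P = (3·7 - 7)/(7 + 2) = 14/9. At x=-2: Q = (3·(-2) - 7)/(-2 - 7) = 13/9
Result: (14/9)/(x - 7) + (13/9)/(x + 2)


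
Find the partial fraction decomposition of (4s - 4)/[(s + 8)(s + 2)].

At s=-8: A = (4·(-8) - 4)/(-8 + 2) = 6. At s=-2: B = (4·(-2) - 4)/(-2 + 8) = -2
Result: 6/(s + 8) - 2/(s + 2)


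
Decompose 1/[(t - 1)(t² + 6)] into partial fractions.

Cover-up at t = 1: P = 1/(1² + 6) = 1/7. Then Q = -P = -1/7, R = -P·(0 + 1) = -1/7
Result: (1/7)/(t - 1) - ((1/7)t + 1/7)/(t² + 6)


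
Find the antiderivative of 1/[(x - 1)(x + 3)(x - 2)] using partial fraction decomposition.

Cover-up: A = -1/4, B = 1/20, C = 1/5. Decomposition: (-1/4)/(x - 1) + (1/20)/(x + 3) + (1/5)/(x - 2). Integrate each term: (-1/4) ln|(x - 1)| + (1/20) ln|(x + 3)| + (1/5) ln|(x - 2)| + C


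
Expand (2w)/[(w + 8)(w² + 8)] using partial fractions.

At w=-8: P = (2·(-8) + 0)/((-8)² + 8) = -2/9. Q = -P = 2/9, R = 2 - (-8)·P = 2/9
Result: (-2/9)/(w + 8) + ((2/9)w + 2/9)/(w² + 8)


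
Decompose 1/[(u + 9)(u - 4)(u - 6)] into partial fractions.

Using cover-up method: A = 1/195, B = -1/26, C = 1/30
Result: (1/195)/(u + 9) - (1/26)/(u - 4) + (1/30)/(u - 6)


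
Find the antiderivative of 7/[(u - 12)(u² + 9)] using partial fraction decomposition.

Cover-up at u=12: A = 7/(12²+9) = 7/153. Coeff matching: B = -7/153, C = -28/51. Decomposition: (7/153)/(u - 12) - ((7/153)u + 28/51)/(u² + 9). Integrate: linear → ln, quadratic → (1/2)ln + arctan: (7/153) ln|(u - 12)| - (7/306) ln(u² + 9) - (28/153) arctan(u/3) + C


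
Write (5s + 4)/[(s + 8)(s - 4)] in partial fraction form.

At s=-8: P = (5·(-8) + 4)/(-8 - 4) = 3. At s=4: Q = (5·4 + 4)/(4 + 8) = 2
Result: 3/(s + 8) + 2/(s - 4)


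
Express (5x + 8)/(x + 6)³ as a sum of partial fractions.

(5x + 8) = α(x + 6)² + β(x + 6) + γ. At x = -6: γ = 5·(-6) + 8 = -22. Coefficients: α = 0, β = 5
Result: 5/(x + 6)² - 22/(x + 6)³


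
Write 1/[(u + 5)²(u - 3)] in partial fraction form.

Cover-up at u=3: C = 1/(3 + 5)² = 1/64. Cover-up at u=-5: B = 1/(-5 - 3) = -1/8. Comparing u² coeff: A = -C = -1/64
Result: (-1/64)/(u + 5) - (1/8)/(u + 5)² + (1/64)/(u - 3)


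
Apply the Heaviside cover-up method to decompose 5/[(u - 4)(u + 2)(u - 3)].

Cover (u - 4), u=4: P = 5/[(4 + 2)(4 - 3)] = 5/6. Cover (u + 2), u=-2: Q = 5/[(-2 - 4)(-2 - 3)] = 1/6. Cover (u - 3), u=3: R = 5/[(3 - 4)(3 + 2)] = -1.
Result: (5/6)/(u - 4) + (1/6)/(u + 2) - 1/(u - 3)


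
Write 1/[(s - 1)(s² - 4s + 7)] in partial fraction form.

Cover-up at s = 1: P = 1/(1² - 4·1 + 7) = 1/4. Then Q = -P = -1/4, R = -P·(-4 + 1) = 3/4
Result: (1/4)/(s - 1) - ((1/4)s - 3/4)/(s² - 4s + 7)


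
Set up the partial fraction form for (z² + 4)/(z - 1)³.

Repeated linear factor (power 3): α/(z - 1) + β/(z - 1)² + γ/(z - 1)³


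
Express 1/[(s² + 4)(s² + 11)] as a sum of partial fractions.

Coefficient matching gives α = γ = 0, β = 1/(11-4) = 1/7, δ = -β = -1/7
Result: (1/7)/(s² + 4) - (1/7)/(s² + 11)


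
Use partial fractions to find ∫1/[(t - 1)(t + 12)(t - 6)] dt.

Cover-up: A = -1/65, B = 1/234, C = 1/90. Decomposition: (-1/65)/(t - 1) + (1/234)/(t + 12) + (1/90)/(t - 6). Integrate each term: (-1/65) ln|(t - 1)| + (1/234) ln|(t + 12)| + (1/90) ln|(t - 6)| + C


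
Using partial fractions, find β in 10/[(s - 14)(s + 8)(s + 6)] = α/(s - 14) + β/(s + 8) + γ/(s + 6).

Cover-up at s = -8: β = 10/[(-8 - 14)(-8 + 6)] = 10/[(-22)(-2)] = 10/44 = 5/22


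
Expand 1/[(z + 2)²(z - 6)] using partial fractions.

Cover-up at z=6: γ = 1/(6 + 2)² = 1/64. Cover-up at z=-2: β = 1/(-2 - 6) = -1/8. Comparing z² coeff: α = -γ = -1/64
Result: (-1/64)/(z + 2) - (1/8)/(z + 2)² + (1/64)/(z - 6)


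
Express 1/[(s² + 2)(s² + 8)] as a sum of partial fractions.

Coefficient matching gives P = R = 0, Q = 1/(8-2) = 1/6, S = -Q = -1/6
Result: (1/6)/(s² + 2) - (1/6)/(s² + 8)


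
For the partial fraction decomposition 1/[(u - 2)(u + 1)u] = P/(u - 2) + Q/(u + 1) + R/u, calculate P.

Cover-up at u = 2: P = 1/[(2 + 1)(2 - 0)] = 1/[(3)(2)] = 1/6


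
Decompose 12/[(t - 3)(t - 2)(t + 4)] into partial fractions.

Using cover-up method: α = 12/7, β = -2, γ = 2/7
Result: (12/7)/(t - 3) - 2/(t - 2) + (2/7)/(t + 4)


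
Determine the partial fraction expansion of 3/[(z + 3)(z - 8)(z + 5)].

Using cover-up method: α = -3/22, β = 3/143, γ = 3/26
Result: (-3/22)/(z + 3) + (3/143)/(z - 8) + (3/26)/(z + 5)


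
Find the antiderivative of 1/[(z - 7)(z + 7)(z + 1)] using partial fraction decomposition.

Cover-up: P = 1/112, Q = 1/84, R = -1/48. Decomposition: (1/112)/(z - 7) + (1/84)/(z + 7) - (1/48)/(z + 1). Integrate each term: (1/112) ln|(z - 7)| + (1/84) ln|(z + 7)| - (1/48) ln|(z + 1)| + C


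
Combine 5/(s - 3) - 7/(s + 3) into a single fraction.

Common denominator (s - 3)(s + 3). Numerator: 5(s + 3) - 7(s - 3) = (5s + 15) - (7s - 21) = -2s + 36
Result: (-2s + 36)/[(s - 3)(s + 3)]


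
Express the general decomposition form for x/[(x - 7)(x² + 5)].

Linear + irreducible quadratic: A/(x - 7) + (Bx + C)/(x² + 5)


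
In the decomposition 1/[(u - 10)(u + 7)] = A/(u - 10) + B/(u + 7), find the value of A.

Cover-up at u = 10: A = 1/(10 + 7) = 1/17


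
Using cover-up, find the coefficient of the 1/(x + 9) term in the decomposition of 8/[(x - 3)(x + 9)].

Cover (x + 9), set x=-9: 8/((x - 3) at x=-9) = 8/(-12) = -2/3


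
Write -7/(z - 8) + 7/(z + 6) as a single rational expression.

Common denominator (z - 8)(z + 6). Numerator: -7(z + 6) + 7(z - 8) = (-7z - 42) + (7z - 56) = -98
Result: (-98)/[(z - 8)(z + 6)]


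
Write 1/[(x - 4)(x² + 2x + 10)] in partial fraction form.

Cover-up at x = 4: A = 1/(4² + 2·4 + 10) = 1/34. Then B = -A = -1/34, C = -A·(2 + 4) = -3/17
Result: (1/34)/(x - 4) - ((1/34)x + 3/17)/(x² + 2x + 10)


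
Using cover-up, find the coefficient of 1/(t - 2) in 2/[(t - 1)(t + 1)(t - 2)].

Cover (t - 2), set t=2: 2/[(2 - 1)(2 + 1)] = 2/3


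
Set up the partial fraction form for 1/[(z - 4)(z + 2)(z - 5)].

Three distinct linear factors: P/(z - 4) + Q/(z + 2) + R/(z - 5)


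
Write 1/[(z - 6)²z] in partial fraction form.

Cover-up at z=0: R = 1/(0 - 6)² = 1/36. Cover-up at z=6: Q = 1/(6 - 0) = 1/6. Comparing z² coeff: P = -R = -1/36
Result: (-1/36)/(z - 6) + (1/6)/(z - 6)² + (1/36)/z


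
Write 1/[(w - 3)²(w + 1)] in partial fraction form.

Cover-up at w=-1: C = 1/(-1 - 3)² = 1/16. Cover-up at w=3: B = 1/(3 + 1) = 1/4. Comparing w² coeff: A = -C = -1/16
Result: (-1/16)/(w - 3) + (1/4)/(w - 3)² + (1/16)/(w + 1)


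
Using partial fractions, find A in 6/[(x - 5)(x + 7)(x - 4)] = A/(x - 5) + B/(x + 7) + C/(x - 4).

Cover-up at x = 5: A = 6/[(5 + 7)(5 - 4)] = 6/[(12)(1)] = 6/12 = 1/2


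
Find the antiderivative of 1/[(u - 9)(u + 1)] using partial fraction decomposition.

Decompose: 1/[(u - 9)(u + 1)] = (1/10)/(u - 9) - (1/10)/(u + 1). Integrate each term: (1/10) ln|(u - 9)| - (1/10) ln|(u + 1)| + C


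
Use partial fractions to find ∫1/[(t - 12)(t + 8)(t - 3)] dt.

Cover-up: A = 1/180, B = 1/220, C = -1/99. Decomposition: (1/180)/(t - 12) + (1/220)/(t + 8) - (1/99)/(t - 3). Integrate each term: (1/180) ln|(t - 12)| + (1/220) ln|(t + 8)| - (1/99) ln|(t - 3)| + C


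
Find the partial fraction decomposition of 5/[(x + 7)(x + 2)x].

Using cover-up method: α = 1/7, β = -1/2, γ = 5/14
Result: (1/7)/(x + 7) - (1/2)/(x + 2) + (5/14)/x


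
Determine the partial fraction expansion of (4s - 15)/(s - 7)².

(4s - 15) = A(s - 7) + B. At s = 7: B = 4·7 - 15 = 13. Coeff of s: A = 4
Result: 4/(s - 7) + 13/(s - 7)²


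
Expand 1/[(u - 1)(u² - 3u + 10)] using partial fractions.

Cover-up at u = 1: P = 1/(1² - 3·1 + 10) = 1/8. Then Q = -P = -1/8, R = -P·(-3 + 1) = 1/4
Result: (1/8)/(u - 1) - ((1/8)u - 1/4)/(u² - 3u + 10)


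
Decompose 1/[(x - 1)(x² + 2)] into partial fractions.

Cover-up at x = 1: α = 1/(1² + 2) = 1/3. Then β = -α = -1/3, γ = -α·(0 + 1) = -1/3
Result: (1/3)/(x - 1) - ((1/3)x + 1/3)/(x² + 2)


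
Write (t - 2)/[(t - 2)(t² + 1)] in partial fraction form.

At t=2: α = (1·2 - 2)/(2² + 1) = 0. β = -α = 0, γ = 1 - 2·α = 1
Result: (1)/(t² + 1)


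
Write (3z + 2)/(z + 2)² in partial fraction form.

(3z + 2) = A(z + 2) + B. At z = -2: B = 3·(-2) + 2 = -4. Coeff of z: A = 3
Result: 3/(z + 2) - 4/(z + 2)²


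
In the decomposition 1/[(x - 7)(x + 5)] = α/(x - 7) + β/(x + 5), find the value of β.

Cover-up at x = -5: β = 1/(-5 - 7) = -1/12


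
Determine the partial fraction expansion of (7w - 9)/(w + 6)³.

(7w - 9) = A(w + 6)² + B(w + 6) + C. At w = -6: C = 7·(-6) - 9 = -51. Coefficients: A = 0, B = 7
Result: 7/(w + 6)² - 51/(w + 6)³


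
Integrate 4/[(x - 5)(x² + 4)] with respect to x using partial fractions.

Cover-up at x=5: P = 4/(5²+4) = 4/29. Coeff matching: Q = -4/29, R = -20/29. Decomposition: (4/29)/(x - 5) - ((4/29)x + 20/29)/(x² + 4). Integrate: linear → ln, quadratic → (1/2)ln + arctan: (4/29) ln|(x - 5)| - (2/29) ln(x² + 4) - (10/29) arctan(x/2) + C


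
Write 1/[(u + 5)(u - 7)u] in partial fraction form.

Using cover-up method: P = 1/60, Q = 1/84, R = -1/35
Result: (1/60)/(u + 5) + (1/84)/(u - 7) - (1/35)/u


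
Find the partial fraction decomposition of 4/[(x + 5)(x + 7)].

4/(x + 5)(x + 7) = α/(x + 5) + β/(x + 7). α = 4/(-5 + 7) = 2, β = 4/(-7 + 5) = -2
Result: 2/(x + 5) - 2/(x + 7)


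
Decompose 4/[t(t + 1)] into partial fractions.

4/t(t + 1) = P/t + Q/(t + 1). P = 4/(0 + 1) = 4, Q = 4/(-1 - 0) = -4
Result: 4/t - 4/(t + 1)


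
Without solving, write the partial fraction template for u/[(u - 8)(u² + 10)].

Linear + irreducible quadratic: A/(u - 8) + (Bu + C)/(u² + 10)


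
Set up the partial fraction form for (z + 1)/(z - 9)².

Repeated linear factor: P/(z - 9) + Q/(z - 9)²


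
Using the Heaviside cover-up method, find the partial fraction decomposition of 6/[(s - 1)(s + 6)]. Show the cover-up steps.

Cover (s - 1): set s=1, get P = 6/(1 + 6) = 6/7. Cover (s + 6): set s=-6, get Q = 6/(-6 - 1) = -6/7.
Result: (6/7)/(s - 1) - (6/7)/(s + 6)


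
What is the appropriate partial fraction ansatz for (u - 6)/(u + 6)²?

Repeated linear factor: P/(u + 6) + Q/(u + 6)²


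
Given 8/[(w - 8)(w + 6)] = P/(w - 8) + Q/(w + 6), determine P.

Cover-up at w = 8: P = 8/(8 + 6) = 8/14 = 4/7


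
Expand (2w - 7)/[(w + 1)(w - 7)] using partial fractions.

At w=-1: P = (2·(-1) - 7)/(-1 - 7) = 9/8. At w=7: Q = (2·7 - 7)/(7 + 1) = 7/8
Result: (9/8)/(w + 1) + (7/8)/(w - 7)


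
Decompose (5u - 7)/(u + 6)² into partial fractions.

(5u - 7) = P(u + 6) + Q. At u = -6: Q = 5·(-6) - 7 = -37. Coeff of u: P = 5
Result: 5/(u + 6) - 37/(u + 6)²


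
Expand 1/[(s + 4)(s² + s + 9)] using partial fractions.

Cover-up at s = -4: P = 1/((-4)² + 1·(-4) + 9) = 1/21. Then Q = -P = -1/21, R = -P·(1 - 4) = 1/7
Result: (1/21)/(s + 4) - ((1/21)s - 1/7)/(s² + s + 9)


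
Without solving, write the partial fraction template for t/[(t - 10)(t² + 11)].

Linear + irreducible quadratic: A/(t - 10) + (Bt + C)/(t² + 11)


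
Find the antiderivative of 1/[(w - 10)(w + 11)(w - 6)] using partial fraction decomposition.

Cover-up: A = 1/84, B = 1/357, C = -1/68. Decomposition: (1/84)/(w - 10) + (1/357)/(w + 11) - (1/68)/(w - 6). Integrate each term: (1/84) ln|(w - 10)| + (1/357) ln|(w + 11)| - (1/68) ln|(w - 6)| + C


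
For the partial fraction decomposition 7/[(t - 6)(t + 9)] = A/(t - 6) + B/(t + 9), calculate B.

Cover-up at t = -9: B = 7/(-9 - 6) = -7/15


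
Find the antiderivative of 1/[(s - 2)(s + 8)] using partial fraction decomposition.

Decompose: 1/[(s - 2)(s + 8)] = (1/10)/(s - 2) - (1/10)/(s + 8). Integrate each term: (1/10) ln|(s - 2)| - (1/10) ln|(s + 8)| + C


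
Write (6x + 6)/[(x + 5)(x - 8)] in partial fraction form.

At x=-5: P = (6·(-5) + 6)/(-5 - 8) = 24/13. At x=8: Q = (6·8 + 6)/(8 + 5) = 54/13
Result: (24/13)/(x + 5) + (54/13)/(x - 8)


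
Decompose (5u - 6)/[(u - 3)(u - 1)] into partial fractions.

At u=3: α = (5·3 - 6)/(3 - 1) = 9/2. At u=1: β = (5·1 - 6)/(1 - 3) = 1/2
Result: (9/2)/(u - 3) + (1/2)/(u - 1)


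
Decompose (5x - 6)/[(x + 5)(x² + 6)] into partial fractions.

At x=-5: A = (5·(-5) - 6)/((-5)² + 6) = -1. B = -A = 1, C = 5 - (-5)·A = 0
Result: -1/(x + 5) + (x)/(x² + 6)


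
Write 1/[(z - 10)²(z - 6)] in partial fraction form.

Cover-up at z=6: C = 1/(6 - 10)² = 1/16. Cover-up at z=10: B = 1/(10 - 6) = 1/4. Comparing z² coeff: A = -C = -1/16
Result: (-1/16)/(z - 10) + (1/4)/(z - 10)² + (1/16)/(z - 6)


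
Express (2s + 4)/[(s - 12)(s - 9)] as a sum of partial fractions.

At s=12: α = (2·12 + 4)/(12 - 9) = 28/3. At s=9: β = (2·9 + 4)/(9 - 12) = -22/3
Result: (28/3)/(s - 12) - (22/3)/(s - 9)


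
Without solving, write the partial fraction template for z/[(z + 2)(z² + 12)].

Linear + irreducible quadratic: P/(z + 2) + (Qz + R)/(z² + 12)


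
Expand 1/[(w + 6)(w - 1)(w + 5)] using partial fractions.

Using cover-up method: A = 1/7, B = 1/42, C = -1/6
Result: (1/7)/(w + 6) + (1/42)/(w - 1) - (1/6)/(w + 5)


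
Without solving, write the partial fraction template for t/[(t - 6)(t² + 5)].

Linear + irreducible quadratic: A/(t - 6) + (Bt + C)/(t² + 5)


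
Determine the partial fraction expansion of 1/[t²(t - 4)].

Cover-up at t=4: C = 1/(4 - 0)² = 1/16. Cover-up at t=0: B = 1/(0 - 4) = -1/4. Comparing t² coeff: A = -C = -1/16
Result: (-1/16)/t - (1/4)/t² + (1/16)/(t - 4)


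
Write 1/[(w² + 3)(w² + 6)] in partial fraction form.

Coefficient matching gives P = R = 0, Q = 1/(6-3) = 1/3, S = -Q = -1/3
Result: (1/3)/(w² + 3) - (1/3)/(w² + 6)


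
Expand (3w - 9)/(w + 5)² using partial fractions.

(3w - 9) = α(w + 5) + β. At w = -5: β = 3·(-5) - 9 = -24. Coeff of w: α = 3
Result: 3/(w + 5) - 24/(w + 5)²


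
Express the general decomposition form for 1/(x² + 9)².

Repeated quadratic factor: (Px + Q)/(x² + 9) + (Rx + S)/(x² + 9)²


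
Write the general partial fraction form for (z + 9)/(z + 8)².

Repeated linear factor: P/(z + 8) + Q/(z + 8)²


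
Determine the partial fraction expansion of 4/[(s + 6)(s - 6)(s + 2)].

Using cover-up method: P = 1/12, Q = 1/24, R = -1/8
Result: (1/12)/(s + 6) + (1/24)/(s - 6) - (1/8)/(s + 2)


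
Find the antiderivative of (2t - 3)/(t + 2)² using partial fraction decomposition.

Decompose: α = 2, β = 2·(-2) - 3 = -7, so (2t - 3)/(t + 2)² = 2/(t + 2) - 7/(t + 2)². Integrate: ∫ α/(t + 2) dt = 2 ln|(t + 2)|; ∫ β/(t + 2)² dt = 7/(t + 2). Sum: 2 ln|(t + 2)| + 7/(t + 2) + C


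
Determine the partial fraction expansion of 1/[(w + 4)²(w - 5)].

Cover-up at w=5: R = 1/(5 + 4)² = 1/81. Cover-up at w=-4: Q = 1/(-4 - 5) = -1/9. Comparing w² coeff: P = -R = -1/81
Result: (-1/81)/(w + 4) - (1/9)/(w + 4)² + (1/81)/(w - 5)


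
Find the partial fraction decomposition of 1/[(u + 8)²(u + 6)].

Cover-up at u=-6: C = 1/(-6 + 8)² = 1/4. Cover-up at u=-8: B = 1/(-8 + 6) = -1/2. Comparing u² coeff: A = -C = -1/4
Result: (-1/4)/(u + 8) - (1/2)/(u + 8)² + (1/4)/(u + 6)


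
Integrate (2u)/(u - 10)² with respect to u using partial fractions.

Decompose: α = 2, β = 2·10 + 0 = 20, so (2u)/(u - 10)² = 2/(u - 10) + 20/(u - 10)². Integrate: ∫ α/(u - 10) du = 2 ln|(u - 10)|; ∫ β/(u - 10)² du = -20/(u - 10). Sum: 2 ln|(u - 10)| - 20/(u - 10) + C


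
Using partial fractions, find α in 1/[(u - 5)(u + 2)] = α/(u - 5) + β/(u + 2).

Cover-up at u = 5: α = 1/(5 + 2) = 1/7


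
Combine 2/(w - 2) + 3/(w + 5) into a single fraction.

Common denominator (w - 2)(w + 5). Numerator: 2(w + 5) + 3(w - 2) = (2w + 10) + (3w - 6) = 5w + 4
Result: (5w + 4)/[(w - 2)(w + 5)]


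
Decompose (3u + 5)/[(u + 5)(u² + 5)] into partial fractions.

At u=-5: α = (3·(-5) + 5)/((-5)² + 5) = -1/3. β = -α = 1/3, γ = 3 - (-5)·α = 4/3
Result: (-1/3)/(u + 5) + ((1/3)u + 4/3)/(u² + 5)


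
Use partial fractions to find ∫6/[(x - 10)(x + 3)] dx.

Decompose: 6/[(x - 10)(x + 3)] = (6/13)/(x - 10) - (6/13)/(x + 3). Integrate each term: (6/13) ln|(x - 10)| - (6/13) ln|(x + 3)| + C


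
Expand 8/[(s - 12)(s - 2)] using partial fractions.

8/(s - 12)(s - 2) = α/(s - 12) + β/(s - 2). α = 8/(12 - 2) = 4/5, β = 8/(2 - 12) = -4/5
Result: (4/5)/(s - 12) - (4/5)/(s - 2)


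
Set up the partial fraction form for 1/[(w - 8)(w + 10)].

Distinct linear factors: α/(w - 8) + β/(w + 10)


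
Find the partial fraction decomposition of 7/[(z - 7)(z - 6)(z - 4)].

Using cover-up method: P = 7/3, Q = -7/2, R = 7/6
Result: (7/3)/(z - 7) - (7/2)/(z - 6) + (7/6)/(z - 4)


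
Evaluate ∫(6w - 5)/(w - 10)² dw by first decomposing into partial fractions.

Decompose: P = 6, Q = 6·10 - 5 = 55, so (6w - 5)/(w - 10)² = 6/(w - 10) + 55/(w - 10)². Integrate: ∫ P/(w - 10) dw = 6 ln|(w - 10)|; ∫ Q/(w - 10)² dw = -55/(w - 10). Sum: 6 ln|(w - 10)| - 55/(w - 10) + C


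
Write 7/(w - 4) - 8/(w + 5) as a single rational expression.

Common denominator (w - 4)(w + 5). Numerator: 7(w + 5) - 8(w - 4) = (7w + 35) - (8w - 32) = -w + 67
Result: (-w + 67)/[(w - 4)(w + 5)]


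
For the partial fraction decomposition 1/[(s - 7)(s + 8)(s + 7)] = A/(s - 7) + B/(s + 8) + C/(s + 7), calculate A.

Cover-up at s = 7: A = 1/[(7 + 8)(7 + 7)] = 1/[(15)(14)] = 1/210


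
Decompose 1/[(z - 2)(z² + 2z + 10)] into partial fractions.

Cover-up at z = 2: P = 1/(2² + 2·2 + 10) = 1/18. Then Q = -P = -1/18, R = -P·(2 + 2) = -2/9
Result: (1/18)/(z - 2) - ((1/18)z + 2/9)/(z² + 2z + 10)


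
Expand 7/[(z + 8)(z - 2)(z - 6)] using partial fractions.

Using cover-up method: P = 1/20, Q = -7/40, R = 1/8
Result: (1/20)/(z + 8) - (7/40)/(z - 2) + (1/8)/(z - 6)


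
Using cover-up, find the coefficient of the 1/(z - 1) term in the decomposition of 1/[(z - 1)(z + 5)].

Cover (z - 1), set z=1: 1/((z + 5) at z=1) = 1/(6) = 1/6


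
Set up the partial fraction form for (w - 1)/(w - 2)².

Repeated linear factor: α/(w - 2) + β/(w - 2)²


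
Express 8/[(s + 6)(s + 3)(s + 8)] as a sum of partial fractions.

Using cover-up method: α = -4/3, β = 8/15, γ = 4/5
Result: (-4/3)/(s + 6) + (8/15)/(s + 3) + (4/5)/(s + 8)


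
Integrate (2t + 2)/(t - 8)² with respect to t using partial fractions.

Decompose: α = 2, β = 2·8 + 2 = 18, so (2t + 2)/(t - 8)² = 2/(t - 8) + 18/(t - 8)². Integrate: ∫ α/(t - 8) dt = 2 ln|(t - 8)|; ∫ β/(t - 8)² dt = -18/(t - 8). Sum: 2 ln|(t - 8)| - 18/(t - 8) + C


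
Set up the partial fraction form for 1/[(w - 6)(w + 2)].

Distinct linear factors: P/(w - 6) + Q/(w + 2)


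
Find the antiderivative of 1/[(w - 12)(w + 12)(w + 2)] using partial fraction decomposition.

Cover-up: P = 1/336, Q = 1/240, R = -1/140. Decomposition: (1/336)/(w - 12) + (1/240)/(w + 12) - (1/140)/(w + 2). Integrate each term: (1/336) ln|(w - 12)| + (1/240) ln|(w + 12)| - (1/140) ln|(w + 2)| + C


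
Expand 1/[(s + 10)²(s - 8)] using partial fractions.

Cover-up at s=8: γ = 1/(8 + 10)² = 1/324. Cover-up at s=-10: β = 1/(-10 - 8) = -1/18. Comparing s² coeff: α = -γ = -1/324
Result: (-1/324)/(s + 10) - (1/18)/(s + 10)² + (1/324)/(s - 8)


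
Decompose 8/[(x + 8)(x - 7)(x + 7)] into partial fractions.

Using cover-up method: α = 8/15, β = 4/105, γ = -4/7
Result: (8/15)/(x + 8) + (4/105)/(x - 7) - (4/7)/(x + 7)


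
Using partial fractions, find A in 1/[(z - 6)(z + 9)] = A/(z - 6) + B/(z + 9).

Cover-up at z = 6: A = 1/(6 + 9) = 1/15


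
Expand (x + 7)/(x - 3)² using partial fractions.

(x + 7) = α(x - 3) + β. At x = 3: β = 1·3 + 7 = 10. Coeff of x: α = 1
Result: 1/(x - 3) + 10/(x - 3)²


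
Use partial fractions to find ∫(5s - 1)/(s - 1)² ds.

Decompose: A = 5, B = 5·1 - 1 = 4, so (5s - 1)/(s - 1)² = 5/(s - 1) + 4/(s - 1)². Integrate: ∫ A/(s - 1) ds = 5 ln|(s - 1)|; ∫ B/(s - 1)² ds = -4/(s - 1). Sum: 5 ln|(s - 1)| - 4/(s - 1) + C


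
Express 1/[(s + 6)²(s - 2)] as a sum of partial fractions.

Cover-up at s=2: R = 1/(2 + 6)² = 1/64. Cover-up at s=-6: Q = 1/(-6 - 2) = -1/8. Comparing s² coeff: P = -R = -1/64
Result: (-1/64)/(s + 6) - (1/8)/(s + 6)² + (1/64)/(s - 2)


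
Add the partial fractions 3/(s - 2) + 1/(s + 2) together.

Common denominator (s - 2)(s + 2). Numerator: 3(s + 2) + 1(s - 2) = (3s + 6) + (s - 2) = 4s + 4
Result: (4s + 4)/[(s - 2)(s + 2)]


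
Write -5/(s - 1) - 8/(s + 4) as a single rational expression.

Common denominator (s - 1)(s + 4). Numerator: -5(s + 4) - 8(s - 1) = (-5s - 20) - (8s - 8) = -13s - 12
Result: (-13s - 12)/[(s - 1)(s + 4)]


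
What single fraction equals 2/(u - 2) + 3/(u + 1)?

Common denominator (u - 2)(u + 1). Numerator: 2(u + 1) + 3(u - 2) = (2u + 2) + (3u - 6) = 5u - 4
Result: (5u - 4)/[(u - 2)(u + 1)]


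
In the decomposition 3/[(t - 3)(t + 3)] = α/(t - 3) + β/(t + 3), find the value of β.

Cover-up at t = -3: β = 3/(-3 - 3) = -3/6 = -1/2


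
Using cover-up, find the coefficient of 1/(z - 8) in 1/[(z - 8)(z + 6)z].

Cover (z - 8), set z=8: 1/[(8 + 6)(8 - 0)] = 1/112


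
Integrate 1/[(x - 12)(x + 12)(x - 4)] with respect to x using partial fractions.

Cover-up: A = 1/192, B = 1/384, C = -1/128. Decomposition: (1/192)/(x - 12) + (1/384)/(x + 12) - (1/128)/(x - 4). Integrate each term: (1/192) ln|(x - 12)| + (1/384) ln|(x + 12)| - (1/128) ln|(x - 4)| + C


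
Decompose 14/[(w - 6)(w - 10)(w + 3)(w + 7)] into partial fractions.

Using Heaviside cover-up: (-7/234)/(w - 6) + (7/442)/(w - 10) + (7/234)/(w + 3) - (7/442)/(w + 7)


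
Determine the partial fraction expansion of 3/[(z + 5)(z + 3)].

3/(z + 5)(z + 3) = A/(z + 5) + B/(z + 3). A = 3/(-5 + 3) = -3/2, B = 3/(-3 + 5) = 3/2
Result: (-3/2)/(z + 5) + (3/2)/(z + 3)


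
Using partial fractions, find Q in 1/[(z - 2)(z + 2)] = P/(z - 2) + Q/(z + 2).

Cover-up at z = -2: Q = 1/(-2 - 2) = -1/4


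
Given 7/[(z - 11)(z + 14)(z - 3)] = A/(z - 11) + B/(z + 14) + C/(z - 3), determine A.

Cover-up at z = 11: A = 7/[(11 + 14)(11 - 3)] = 7/[(25)(8)] = 7/200


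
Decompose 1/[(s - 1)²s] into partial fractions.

Cover-up at s=0: R = 1/(0 - 1)² = 1. Cover-up at s=1: Q = 1/(1 - 0) = 1. Comparing s² coeff: P = -R = -1
Result: -1/(s - 1) + 1/(s - 1)² + 1/s


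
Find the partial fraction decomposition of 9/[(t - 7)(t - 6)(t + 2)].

Using cover-up method: P = 1, Q = -9/8, R = 1/8
Result: 1/(t - 7) - (9/8)/(t - 6) + (1/8)/(t + 2)


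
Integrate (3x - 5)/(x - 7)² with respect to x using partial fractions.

Decompose: α = 3, β = 3·7 - 5 = 16, so (3x - 5)/(x - 7)² = 3/(x - 7) + 16/(x - 7)². Integrate: ∫ α/(x - 7) dx = 3 ln|(x - 7)|; ∫ β/(x - 7)² dx = -16/(x - 7). Sum: 3 ln|(x - 7)| - 16/(x - 7) + C


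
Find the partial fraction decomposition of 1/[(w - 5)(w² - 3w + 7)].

Cover-up at w = 5: A = 1/(5² - 3·5 + 7) = 1/17. Then B = -A = -1/17, C = -A·(-3 + 5) = -2/17
Result: (1/17)/(w - 5) - ((1/17)w + 2/17)/(w² - 3w + 7)


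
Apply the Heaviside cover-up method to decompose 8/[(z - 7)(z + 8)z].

Cover (z - 7), z=7: A = 8/[(7 + 8)(7 - 0)] = 8/105. Cover (z + 8), z=-8: B = 8/[(-8 - 7)(-8 - 0)] = 1/15. Cover z, z=0: C = 8/[(0 - 7)(0 + 8)] = -1/7.
Result: (8/105)/(z - 7) + (1/15)/(z + 8) - (1/7)/z


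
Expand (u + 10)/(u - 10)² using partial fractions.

(u + 10) = P(u - 10) + Q. At u = 10: Q = 1·10 + 10 = 20. Coeff of u: P = 1
Result: 1/(u - 10) + 20/(u - 10)²


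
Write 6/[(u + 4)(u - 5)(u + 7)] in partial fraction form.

Using cover-up method: α = -2/9, β = 1/18, γ = 1/6
Result: (-2/9)/(u + 4) + (1/18)/(u - 5) + (1/6)/(u + 7)


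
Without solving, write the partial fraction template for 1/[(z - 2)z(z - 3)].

Three distinct linear factors: A/(z - 2) + B/z + C/(z - 3)


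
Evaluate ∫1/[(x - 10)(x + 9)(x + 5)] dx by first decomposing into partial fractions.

Cover-up: A = 1/285, B = 1/76, C = -1/60. Decomposition: (1/285)/(x - 10) + (1/76)/(x + 9) - (1/60)/(x + 5). Integrate each term: (1/285) ln|(x - 10)| + (1/76) ln|(x + 9)| - (1/60) ln|(x + 5)| + C


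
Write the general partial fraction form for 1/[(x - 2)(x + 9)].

Distinct linear factors: A/(x - 2) + B/(x + 9)


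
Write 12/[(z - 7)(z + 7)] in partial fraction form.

12/(z - 7)(z + 7) = A/(z - 7) + B/(z + 7). A = 12/(7 + 7) = 6/7, B = 12/(-7 - 7) = -6/7
Result: (6/7)/(z - 7) - (6/7)/(z + 7)


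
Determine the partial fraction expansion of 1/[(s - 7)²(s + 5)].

Cover-up at s=-5: R = 1/(-5 - 7)² = 1/144. Cover-up at s=7: Q = 1/(7 + 5) = 1/12. Comparing s² coeff: P = -R = -1/144
Result: (-1/144)/(s - 7) + (1/12)/(s - 7)² + (1/144)/(s + 5)
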